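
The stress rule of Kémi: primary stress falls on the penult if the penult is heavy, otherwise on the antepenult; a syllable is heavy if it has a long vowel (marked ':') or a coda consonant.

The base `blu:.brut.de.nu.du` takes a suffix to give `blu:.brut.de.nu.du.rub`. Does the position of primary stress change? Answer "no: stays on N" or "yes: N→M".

Base `blu:.brut.de.nu.du` (5 syllables):
  Weights: 3 de L, 4 nu L, 5 du L.
  The penult (syllable 4, nu) is light, so stress falls on the antepenult (syllable 3, de).
  → primary stress on syllable 3.
Suffixed `blu:.brut.de.nu.du.rub` (6 syllables):
  Weights: 4 nu L, 5 du L, 6 rub H.
  The penult (syllable 5, du) is light, so stress falls on the antepenult (syllable 4, nu).
  → primary stress on syllable 4.

yes: 3→4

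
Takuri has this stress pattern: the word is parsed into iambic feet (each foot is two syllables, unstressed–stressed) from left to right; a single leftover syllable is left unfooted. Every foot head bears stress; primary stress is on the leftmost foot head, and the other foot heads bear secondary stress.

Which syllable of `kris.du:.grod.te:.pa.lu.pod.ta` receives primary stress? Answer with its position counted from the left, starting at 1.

Parse left to right into iambic (σˈσ) feet: (kris.ˈdu:) (grod.ˈte:) (pa.ˈlu) (pod.ˈta).
Foot heads (stressed positions): 2, 4, 6, 8.
End Rule Leftmost: primary stress on the leftmost head = syllable 2.
Primary stress: syllable 2 → kris.ˈdu:.grod.te:.pa.lu.pod.ta.

2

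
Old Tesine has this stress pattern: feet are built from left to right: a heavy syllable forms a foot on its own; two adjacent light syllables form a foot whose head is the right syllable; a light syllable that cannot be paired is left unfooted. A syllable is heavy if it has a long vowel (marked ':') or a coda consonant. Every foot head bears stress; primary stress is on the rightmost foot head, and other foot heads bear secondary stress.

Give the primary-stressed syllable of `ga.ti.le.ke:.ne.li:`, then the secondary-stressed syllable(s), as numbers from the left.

Weights: 1 ga L, 2 ti L, 3 le L, 4 ke: H, 5 ne L, 6 li: H.
Parse left to right (heavy = foot alone; LL = one foot; stranded L unfooted): (ga.ˈti) le (ˈke:) ne (ˈli:).
Foot heads: 2, 4, 6.
Primary stress on the rightmost head = syllable 6.
Secondary stress on 2, 4: ga.ˌti.le.ˌke:.ne.ˈli:.

primary 6, secondary 2, 4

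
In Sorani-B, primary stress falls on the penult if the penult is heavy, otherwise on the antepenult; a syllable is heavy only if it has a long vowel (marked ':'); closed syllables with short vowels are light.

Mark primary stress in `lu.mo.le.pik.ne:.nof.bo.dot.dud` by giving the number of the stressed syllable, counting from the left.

Weights: 7 bo L, 8 dot L, 9 dud L.
The penult (syllable 8, dot) is light, so stress falls on the antepenult (syllable 7, bo).
Primary stress: syllable 7 → lu.mo.le.pik.ne:.nof.ˈbo.dot.dud.

7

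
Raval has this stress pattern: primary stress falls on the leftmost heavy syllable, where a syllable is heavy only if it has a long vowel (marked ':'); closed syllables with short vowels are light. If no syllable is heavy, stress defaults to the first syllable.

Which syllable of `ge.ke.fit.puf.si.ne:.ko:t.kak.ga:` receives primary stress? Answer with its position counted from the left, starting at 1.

6

Weights: 1 ge L, 2 ke L, 3 fit L, 4 puf L, 5 si L, 6 ne: H, 7 ko:t H, 8 kak L, 9 ga: H.
Heavy syllables in the domain: 6, 7, 9. The leftmost is syllable 6 (ne:).
Primary stress: syllable 6 → ge.ke.fit.puf.si.ˈne:.ko:t.kak.ga:.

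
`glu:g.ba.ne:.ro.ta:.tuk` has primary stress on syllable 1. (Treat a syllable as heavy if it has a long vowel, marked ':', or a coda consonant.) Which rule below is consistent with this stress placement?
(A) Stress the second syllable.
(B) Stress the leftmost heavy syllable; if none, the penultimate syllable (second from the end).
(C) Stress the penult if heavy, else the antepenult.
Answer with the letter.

Rule A → syllable 2 (observed: 1).
Rule B → syllable 1 ✓.
Rule C → syllable 5 (observed: 1).

B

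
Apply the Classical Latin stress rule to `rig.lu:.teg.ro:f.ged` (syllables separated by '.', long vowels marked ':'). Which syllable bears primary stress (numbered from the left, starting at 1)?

Classical Latin: stress the penult if heavy (long vowel or closed), else the antepenult.
Weights: 3 teg H, 4 ro:f H, 5 ged H.
The penult (syllable 4, ro:f) is heavy, so it takes stress.
Stress on syllable 4: rig.lu:.teg.ˈro:f.ged.

4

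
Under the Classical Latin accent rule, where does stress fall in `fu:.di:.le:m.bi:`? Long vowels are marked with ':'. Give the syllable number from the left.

3

Classical Latin: stress the penult if heavy (long vowel or closed), else the antepenult.
Weights: 2 di: H, 3 le:m H, 4 bi: H.
The penult (syllable 3, le:m) is heavy, so it takes stress.
Stress on syllable 3: fu:.di:.ˈle:m.bi:.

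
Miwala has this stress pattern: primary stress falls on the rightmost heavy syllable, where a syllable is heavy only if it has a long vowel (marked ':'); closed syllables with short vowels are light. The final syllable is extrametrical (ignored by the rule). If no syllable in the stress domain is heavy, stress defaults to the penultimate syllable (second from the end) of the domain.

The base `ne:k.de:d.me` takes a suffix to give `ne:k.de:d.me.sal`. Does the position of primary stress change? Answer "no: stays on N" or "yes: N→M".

Base `ne:k.de:d.me` (3 syllables):
  The final syllable (3, me) is extrametrical; the stress domain is syllables 1–2.
  Weights: 1 ne:k H, 2 de:d H.
  Heavy syllables in the domain: 1, 2. The rightmost is syllable 2 (de:d).
  → primary stress on syllable 2.
Suffixed `ne:k.de:d.me.sal` (4 syllables):
  The final syllable (4, sal) is extrametrical; the stress domain is syllables 1–3.
  Weights: 1 ne:k H, 2 de:d H, 3 me L.
  Heavy syllables in the domain: 1, 2. The rightmost is syllable 2 (de:d).
  → primary stress on syllable 2.

no: stays on 2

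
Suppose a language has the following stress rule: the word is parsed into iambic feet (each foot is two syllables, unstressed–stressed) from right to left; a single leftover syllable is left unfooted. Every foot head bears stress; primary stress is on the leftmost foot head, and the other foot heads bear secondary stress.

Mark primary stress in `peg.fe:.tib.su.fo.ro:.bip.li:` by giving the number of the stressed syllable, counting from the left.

Parse right to left into iambic (σˈσ) feet: (peg.ˈfe:) (tib.ˈsu) (fo.ˈro:) (bip.ˈli:).
Foot heads (stressed positions): 2, 4, 6, 8.
End Rule Leftmost: primary stress on the leftmost head = syllable 2.
Primary stress: syllable 2 → peg.ˈfe:.tib.su.fo.ro:.bip.li:.

2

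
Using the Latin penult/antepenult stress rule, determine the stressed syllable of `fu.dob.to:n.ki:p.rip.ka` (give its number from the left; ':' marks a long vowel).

5

Classical Latin: stress the penult if heavy (long vowel or closed), else the antepenult.
Weights: 4 ki:p H, 5 rip H, 6 ka L.
The penult (syllable 5, rip) is heavy, so it takes stress.
Stress on syllable 5: fu.dob.to:n.ki:p.ˈrip.ka.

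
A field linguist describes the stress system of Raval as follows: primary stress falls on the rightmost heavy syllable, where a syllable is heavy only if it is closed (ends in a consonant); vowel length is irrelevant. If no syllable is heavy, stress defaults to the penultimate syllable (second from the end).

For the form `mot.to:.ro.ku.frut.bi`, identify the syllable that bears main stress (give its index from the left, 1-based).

5

Weights: 1 mot H, 2 to: L, 3 ro L, 4 ku L, 5 frut H, 6 bi L.
Heavy syllables in the domain: 1, 5. The rightmost is syllable 5 (frut).
Primary stress: syllable 5 → mot.to:.ro.ku.ˈfrut.bi.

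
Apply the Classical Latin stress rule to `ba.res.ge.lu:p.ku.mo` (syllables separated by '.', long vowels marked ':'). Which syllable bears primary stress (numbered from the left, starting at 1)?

Classical Latin: stress the penult if heavy (long vowel or closed), else the antepenult.
Weights: 4 lu:p H, 5 ku L, 6 mo L.
The penult (syllable 5, ku) is light, so stress falls on the antepenult (syllable 4, lu:p).
Stress on syllable 4: ba.res.ge.ˈlu:p.ku.mo.

4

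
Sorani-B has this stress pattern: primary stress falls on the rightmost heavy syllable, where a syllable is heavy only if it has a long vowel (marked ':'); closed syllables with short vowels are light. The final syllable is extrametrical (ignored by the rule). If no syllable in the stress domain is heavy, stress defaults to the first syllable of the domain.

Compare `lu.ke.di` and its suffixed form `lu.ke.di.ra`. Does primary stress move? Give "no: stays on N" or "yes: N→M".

Base `lu.ke.di` (3 syllables):
  The final syllable (3, di) is extrametrical; the stress domain is syllables 1–2.
  Weights: 1 lu L, 2 ke L.
  No heavy syllable in the domain; default to the first syllable of the domain = syllable 1.
  → primary stress on syllable 1.
Suffixed `lu.ke.di.ra` (4 syllables):
  The final syllable (4, ra) is extrametrical; the stress domain is syllables 1–3.
  Weights: 1 lu L, 2 ke L, 3 di L.
  No heavy syllable in the domain; default to the first syllable of the domain = syllable 1.
  → primary stress on syllable 1.

no: stays on 1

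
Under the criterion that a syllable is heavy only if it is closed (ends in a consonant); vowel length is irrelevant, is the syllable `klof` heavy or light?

heavy

`klof`: short vowel, closed (coda /f/). Closed (coda /f/) → heavy.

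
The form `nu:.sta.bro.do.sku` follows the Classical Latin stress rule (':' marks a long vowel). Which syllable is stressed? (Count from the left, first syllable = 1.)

3

Classical Latin: stress the penult if heavy (long vowel or closed), else the antepenult.
Weights: 3 bro L, 4 do L, 5 sku L.
The penult (syllable 4, do) is light, so stress falls on the antepenult (syllable 3, bro).
Stress on syllable 3: nu:.sta.ˈbro.do.sku.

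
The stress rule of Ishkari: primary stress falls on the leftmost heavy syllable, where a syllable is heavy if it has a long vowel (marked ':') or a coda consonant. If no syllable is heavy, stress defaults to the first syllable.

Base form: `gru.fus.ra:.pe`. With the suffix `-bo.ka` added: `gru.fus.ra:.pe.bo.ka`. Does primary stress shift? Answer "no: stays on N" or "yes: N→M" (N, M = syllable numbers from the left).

Base `gru.fus.ra:.pe` (4 syllables):
  Weights: 1 gru L, 2 fus H, 3 ra: H, 4 pe L.
  Heavy syllables in the domain: 2, 3. The leftmost is syllable 2 (fus).
  → primary stress on syllable 2.
Suffixed `gru.fus.ra:.pe.bo.ka` (6 syllables):
  Weights: 1 gru L, 2 fus H, 3 ra: H, 4 pe L, 5 bo L, 6 ka L.
  Heavy syllables in the domain: 2, 3. The leftmost is syllable 2 (fus).
  → primary stress on syllable 2.

no: stays on 2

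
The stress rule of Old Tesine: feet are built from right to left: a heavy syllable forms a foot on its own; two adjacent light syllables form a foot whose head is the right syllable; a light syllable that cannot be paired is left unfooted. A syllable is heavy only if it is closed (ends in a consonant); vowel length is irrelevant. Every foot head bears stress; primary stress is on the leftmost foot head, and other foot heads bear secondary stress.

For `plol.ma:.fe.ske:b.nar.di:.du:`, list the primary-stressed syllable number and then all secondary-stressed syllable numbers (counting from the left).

Weights: 1 plol H, 2 ma: L, 3 fe L, 4 ske:b H, 5 nar H, 6 di: L, 7 du: L.
Parse right to left (heavy = foot alone; LL = one foot; stranded L unfooted): (ˈplol) (ma:.ˈfe) (ˈske:b) (ˈnar) (di:.ˈdu:).
Foot heads: 1, 3, 4, 5, 7.
Primary stress on the leftmost head = syllable 1.
Secondary stress on 3, 4, 5, 7: ˈplol.ma:.ˌfe.ˌske:b.ˌnar.di:.ˌdu:.

primary 1, secondary 3, 4, 5, 7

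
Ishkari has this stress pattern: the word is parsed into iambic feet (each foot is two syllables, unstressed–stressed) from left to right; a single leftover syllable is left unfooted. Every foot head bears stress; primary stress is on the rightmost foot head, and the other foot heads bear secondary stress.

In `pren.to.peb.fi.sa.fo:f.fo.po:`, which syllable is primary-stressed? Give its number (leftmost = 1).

Parse left to right into iambic (σˈσ) feet: (pren.ˈto) (peb.ˈfi) (sa.ˈfo:f) (fo.ˈpo:).
Foot heads (stressed positions): 2, 4, 6, 8.
End Rule Rightmost: primary stress on the rightmost head = syllable 8.
Primary stress: syllable 8 → pren.to.peb.fi.sa.fo:f.fo.ˈpo:.

8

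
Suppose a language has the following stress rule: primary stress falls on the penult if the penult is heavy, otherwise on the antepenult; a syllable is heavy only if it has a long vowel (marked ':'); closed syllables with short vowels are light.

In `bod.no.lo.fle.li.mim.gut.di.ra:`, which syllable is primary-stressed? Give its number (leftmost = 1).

7

Weights: 7 gut L, 8 di L, 9 ra: H.
The penult (syllable 8, di) is light, so stress falls on the antepenult (syllable 7, gut).
Primary stress: syllable 7 → bod.no.lo.fle.li.mim.ˈgut.di.ra:.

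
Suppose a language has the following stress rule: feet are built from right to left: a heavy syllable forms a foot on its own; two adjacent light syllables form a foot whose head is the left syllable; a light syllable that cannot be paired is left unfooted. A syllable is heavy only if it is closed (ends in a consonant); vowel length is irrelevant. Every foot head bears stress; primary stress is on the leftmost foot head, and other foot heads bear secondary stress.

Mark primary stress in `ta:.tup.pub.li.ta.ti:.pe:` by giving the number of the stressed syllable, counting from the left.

2

Weights: 1 ta: L, 2 tup H, 3 pub H, 4 li L, 5 ta L, 6 ti: L, 7 pe: L.
Parse right to left (heavy = foot alone; LL = one foot; stranded L unfooted): ta: (ˈtup) (ˈpub) (ˈli.ta) (ˈti:.pe:).
Foot heads: 2, 3, 4, 6.
Primary stress on the leftmost head = syllable 2.
Primary stress: syllable 2 → ta:.ˈtup.pub.li.ta.ti:.pe:.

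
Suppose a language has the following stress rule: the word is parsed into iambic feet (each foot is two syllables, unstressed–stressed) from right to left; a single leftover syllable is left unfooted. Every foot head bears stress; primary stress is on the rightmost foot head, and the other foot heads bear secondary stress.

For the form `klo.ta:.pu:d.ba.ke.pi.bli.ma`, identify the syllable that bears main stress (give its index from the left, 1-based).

8

Parse right to left into iambic (σˈσ) feet: (klo.ˈta:) (pu:d.ˈba) (ke.ˈpi) (bli.ˈma).
Foot heads (stressed positions): 2, 4, 6, 8.
End Rule Rightmost: primary stress on the rightmost head = syllable 8.
Primary stress: syllable 8 → klo.ta:.pu:d.ba.ke.pi.bli.ˈma.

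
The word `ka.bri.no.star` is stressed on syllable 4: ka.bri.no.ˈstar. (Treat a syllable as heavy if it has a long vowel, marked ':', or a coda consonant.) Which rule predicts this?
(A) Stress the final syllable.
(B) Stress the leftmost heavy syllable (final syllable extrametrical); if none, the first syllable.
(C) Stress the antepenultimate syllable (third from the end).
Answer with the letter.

A

Rule A → syllable 4 ✓.
Rule B → syllable 1 (observed: 4).
Rule C → syllable 2 (observed: 4).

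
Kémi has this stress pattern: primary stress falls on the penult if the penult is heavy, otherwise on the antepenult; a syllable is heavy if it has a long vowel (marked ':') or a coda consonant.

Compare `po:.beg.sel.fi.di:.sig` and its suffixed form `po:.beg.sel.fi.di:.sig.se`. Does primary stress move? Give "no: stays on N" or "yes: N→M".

yes: 5→6

Base `po:.beg.sel.fi.di:.sig` (6 syllables):
  Weights: 4 fi L, 5 di: H, 6 sig H.
  The penult (syllable 5, di:) is heavy, so it takes stress.
  → primary stress on syllable 5.
Suffixed `po:.beg.sel.fi.di:.sig.se` (7 syllables):
  Weights: 5 di: H, 6 sig H, 7 se L.
  The penult (syllable 6, sig) is heavy, so it takes stress.
  → primary stress on syllable 6.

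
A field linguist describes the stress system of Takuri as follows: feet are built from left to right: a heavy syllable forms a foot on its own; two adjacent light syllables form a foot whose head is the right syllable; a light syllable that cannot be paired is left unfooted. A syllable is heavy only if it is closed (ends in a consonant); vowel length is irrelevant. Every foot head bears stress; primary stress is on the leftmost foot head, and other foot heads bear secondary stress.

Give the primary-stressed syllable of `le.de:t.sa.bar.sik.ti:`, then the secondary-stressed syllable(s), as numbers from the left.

primary 2, secondary 4, 5

Weights: 1 le L, 2 de:t H, 3 sa L, 4 bar H, 5 sik H, 6 ti: L.
Parse left to right (heavy = foot alone; LL = one foot; stranded L unfooted): le (ˈde:t) sa (ˈbar) (ˈsik) ti:.
Foot heads: 2, 4, 5.
Primary stress on the leftmost head = syllable 2.
Secondary stress on 4, 5: le.ˈde:t.sa.ˌbar.ˌsik.ti:.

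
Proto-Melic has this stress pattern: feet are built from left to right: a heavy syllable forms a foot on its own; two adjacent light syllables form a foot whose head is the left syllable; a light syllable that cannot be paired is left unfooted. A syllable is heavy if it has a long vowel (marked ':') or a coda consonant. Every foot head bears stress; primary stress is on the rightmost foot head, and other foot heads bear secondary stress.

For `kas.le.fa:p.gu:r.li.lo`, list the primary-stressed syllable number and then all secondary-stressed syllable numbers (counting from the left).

Weights: 1 kas H, 2 le L, 3 fa:p H, 4 gu:r H, 5 li L, 6 lo L.
Parse left to right (heavy = foot alone; LL = one foot; stranded L unfooted): (ˈkas) le (ˈfa:p) (ˈgu:r) (ˈli.lo).
Foot heads: 1, 3, 4, 5.
Primary stress on the rightmost head = syllable 5.
Secondary stress on 1, 3, 4: ˌkas.le.ˌfa:p.ˌgu:r.ˈli.lo.

primary 5, secondary 1, 3, 4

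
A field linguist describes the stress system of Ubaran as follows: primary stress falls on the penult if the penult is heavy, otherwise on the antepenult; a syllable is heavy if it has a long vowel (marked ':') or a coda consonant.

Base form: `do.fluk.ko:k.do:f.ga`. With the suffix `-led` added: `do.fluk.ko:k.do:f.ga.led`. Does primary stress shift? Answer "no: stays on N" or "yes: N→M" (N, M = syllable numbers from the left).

no: stays on 4

Base `do.fluk.ko:k.do:f.ga` (5 syllables):
  Weights: 3 ko:k H, 4 do:f H, 5 ga L.
  The penult (syllable 4, do:f) is heavy, so it takes stress.
  → primary stress on syllable 4.
Suffixed `do.fluk.ko:k.do:f.ga.led` (6 syllables):
  Weights: 4 do:f H, 5 ga L, 6 led H.
  The penult (syllable 5, ga) is light, so stress falls on the antepenult (syllable 4, do:f).
  → primary stress on syllable 4.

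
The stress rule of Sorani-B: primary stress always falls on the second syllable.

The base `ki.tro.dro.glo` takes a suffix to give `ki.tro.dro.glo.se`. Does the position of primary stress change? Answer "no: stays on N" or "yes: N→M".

no: stays on 2

Base `ki.tro.dro.glo` (4 syllables):
  The word has 4 syllables; the second syllable is syllable 2 (tro).
  → primary stress on syllable 2.
Suffixed `ki.tro.dro.glo.se` (5 syllables):
  The word has 5 syllables; the second syllable is syllable 2 (tro).
  → primary stress on syllable 2.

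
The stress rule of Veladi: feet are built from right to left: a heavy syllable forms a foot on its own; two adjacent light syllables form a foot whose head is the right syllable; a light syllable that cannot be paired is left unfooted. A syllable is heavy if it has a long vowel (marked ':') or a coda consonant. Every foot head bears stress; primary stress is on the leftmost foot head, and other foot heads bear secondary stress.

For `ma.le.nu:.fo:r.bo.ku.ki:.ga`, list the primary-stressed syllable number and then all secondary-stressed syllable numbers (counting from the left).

Weights: 1 ma L, 2 le L, 3 nu: H, 4 fo:r H, 5 bo L, 6 ku L, 7 ki: H, 8 ga L.
Parse right to left (heavy = foot alone; LL = one foot; stranded L unfooted): (ma.ˈle) (ˈnu:) (ˈfo:r) (bo.ˈku) (ˈki:) ga.
Foot heads: 2, 3, 4, 6, 7.
Primary stress on the leftmost head = syllable 2.
Secondary stress on 3, 4, 6, 7: ma.ˈle.ˌnu:.ˌfo:r.bo.ˌku.ˌki:.ga.

primary 2, secondary 3, 4, 6, 7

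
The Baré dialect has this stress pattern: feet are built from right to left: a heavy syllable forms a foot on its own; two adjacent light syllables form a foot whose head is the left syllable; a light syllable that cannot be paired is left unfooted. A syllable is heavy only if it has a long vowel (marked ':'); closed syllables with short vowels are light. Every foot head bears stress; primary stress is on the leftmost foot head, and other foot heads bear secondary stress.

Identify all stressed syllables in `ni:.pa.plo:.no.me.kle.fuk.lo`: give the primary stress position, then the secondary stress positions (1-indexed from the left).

primary 1, secondary 3, 5, 7

Weights: 1 ni: H, 2 pa L, 3 plo: H, 4 no L, 5 me L, 6 kle L, 7 fuk L, 8 lo L.
Parse right to left (heavy = foot alone; LL = one foot; stranded L unfooted): (ˈni:) pa (ˈplo:) no (ˈme.kle) (ˈfuk.lo).
Foot heads: 1, 3, 5, 7.
Primary stress on the leftmost head = syllable 1.
Secondary stress on 3, 5, 7: ˈni:.pa.ˌplo:.no.ˌme.kle.ˌfuk.lo.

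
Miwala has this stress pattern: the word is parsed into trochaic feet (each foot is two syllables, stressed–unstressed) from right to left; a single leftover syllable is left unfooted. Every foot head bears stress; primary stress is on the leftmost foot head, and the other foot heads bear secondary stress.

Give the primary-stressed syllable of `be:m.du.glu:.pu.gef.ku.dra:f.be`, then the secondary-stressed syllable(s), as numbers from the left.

primary 1, secondary 3, 5, 7

Parse right to left into trochaic (ˈσσ) feet: (ˈbe:m.du) (ˈglu:.pu) (ˈgef.ku) (ˈdra:f.be).
Foot heads (stressed positions): 1, 3, 5, 7.
End Rule Leftmost: primary stress on the leftmost head = syllable 1.
Secondary stress on 3, 5, 7: ˈbe:m.du.ˌglu:.pu.ˌgef.ku.ˌdra:f.be.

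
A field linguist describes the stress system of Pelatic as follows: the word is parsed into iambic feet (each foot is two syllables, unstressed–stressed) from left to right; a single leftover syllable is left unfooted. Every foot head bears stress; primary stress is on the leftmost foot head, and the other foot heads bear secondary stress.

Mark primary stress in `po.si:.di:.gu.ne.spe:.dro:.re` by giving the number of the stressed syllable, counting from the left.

2

Parse left to right into iambic (σˈσ) feet: (po.ˈsi:) (di:.ˈgu) (ne.ˈspe:) (dro:.ˈre).
Foot heads (stressed positions): 2, 4, 6, 8.
End Rule Leftmost: primary stress on the leftmost head = syllable 2.
Primary stress: syllable 2 → po.ˈsi:.di:.gu.ne.spe:.dro:.re.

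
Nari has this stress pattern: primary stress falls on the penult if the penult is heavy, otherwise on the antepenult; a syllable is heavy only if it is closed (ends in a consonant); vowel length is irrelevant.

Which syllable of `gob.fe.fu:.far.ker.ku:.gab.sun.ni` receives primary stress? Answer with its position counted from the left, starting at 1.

8

Weights: 7 gab H, 8 sun H, 9 ni L.
The penult (syllable 8, sun) is heavy, so it takes stress.
Primary stress: syllable 8 → gob.fe.fu:.far.ker.ku:.gab.ˈsun.ni.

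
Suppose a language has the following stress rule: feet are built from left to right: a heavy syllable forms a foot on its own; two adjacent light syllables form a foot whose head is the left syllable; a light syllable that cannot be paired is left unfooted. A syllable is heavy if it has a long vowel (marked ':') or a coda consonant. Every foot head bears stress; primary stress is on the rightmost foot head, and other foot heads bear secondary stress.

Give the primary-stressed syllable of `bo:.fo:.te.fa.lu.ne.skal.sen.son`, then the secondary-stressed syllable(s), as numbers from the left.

primary 9, secondary 1, 2, 3, 5, 7, 8

Weights: 1 bo: H, 2 fo: H, 3 te L, 4 fa L, 5 lu L, 6 ne L, 7 skal H, 8 sen H, 9 son H.
Parse left to right (heavy = foot alone; LL = one foot; stranded L unfooted): (ˈbo:) (ˈfo:) (ˈte.fa) (ˈlu.ne) (ˈskal) (ˈsen) (ˈson).
Foot heads: 1, 2, 3, 5, 7, 8, 9.
Primary stress on the rightmost head = syllable 9.
Secondary stress on 1, 2, 3, 5, 7, 8: ˌbo:.ˌfo:.ˌte.fa.ˌlu.ne.ˌskal.ˌsen.ˈson.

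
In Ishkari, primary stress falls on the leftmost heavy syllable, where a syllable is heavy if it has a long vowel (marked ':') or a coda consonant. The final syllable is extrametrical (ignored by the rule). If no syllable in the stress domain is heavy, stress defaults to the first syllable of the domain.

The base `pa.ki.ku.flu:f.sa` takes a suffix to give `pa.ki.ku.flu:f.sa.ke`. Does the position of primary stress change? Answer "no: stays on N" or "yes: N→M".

no: stays on 4

Base `pa.ki.ku.flu:f.sa` (5 syllables):
  The final syllable (5, sa) is extrametrical; the stress domain is syllables 1–4.
  Weights: 1 pa L, 2 ki L, 3 ku L, 4 flu:f H.
  Heavy syllables in the domain: 4. The leftmost is syllable 4 (flu:f).
  → primary stress on syllable 4.
Suffixed `pa.ki.ku.flu:f.sa.ke` (6 syllables):
  The final syllable (6, ke) is extrametrical; the stress domain is syllables 1–5.
  Weights: 1 pa L, 2 ki L, 3 ku L, 4 flu:f H, 5 sa L.
  Heavy syllables in the domain: 4. The leftmost is syllable 4 (flu:f).
  → primary stress on syllable 4.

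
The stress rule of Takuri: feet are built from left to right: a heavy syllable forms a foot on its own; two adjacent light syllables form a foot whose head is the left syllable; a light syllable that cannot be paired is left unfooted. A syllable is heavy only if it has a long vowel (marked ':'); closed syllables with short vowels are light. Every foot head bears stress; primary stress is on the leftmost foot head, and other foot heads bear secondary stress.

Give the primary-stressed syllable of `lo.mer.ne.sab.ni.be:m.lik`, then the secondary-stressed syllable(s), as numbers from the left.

Weights: 1 lo L, 2 mer L, 3 ne L, 4 sab L, 5 ni L, 6 be:m H, 7 lik L.
Parse left to right (heavy = foot alone; LL = one foot; stranded L unfooted): (ˈlo.mer) (ˈne.sab) ni (ˈbe:m) lik.
Foot heads: 1, 3, 6.
Primary stress on the leftmost head = syllable 1.
Secondary stress on 3, 6: ˈlo.mer.ˌne.sab.ni.ˌbe:m.lik.

primary 1, secondary 3, 6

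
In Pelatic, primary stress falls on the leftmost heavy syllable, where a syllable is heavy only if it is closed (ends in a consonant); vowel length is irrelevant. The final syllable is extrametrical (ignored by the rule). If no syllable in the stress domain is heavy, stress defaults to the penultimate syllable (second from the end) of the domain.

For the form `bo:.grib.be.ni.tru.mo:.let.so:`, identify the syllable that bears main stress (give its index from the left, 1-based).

The final syllable (8, so:) is extrametrical; the stress domain is syllables 1–7.
Weights: 1 bo: L, 2 grib H, 3 be L, 4 ni L, 5 tru L, 6 mo: L, 7 let H.
Heavy syllables in the domain: 2, 7. The leftmost is syllable 2 (grib).
Primary stress: syllable 2 → bo:.ˈgrib.be.ni.tru.mo:.let.so:.

2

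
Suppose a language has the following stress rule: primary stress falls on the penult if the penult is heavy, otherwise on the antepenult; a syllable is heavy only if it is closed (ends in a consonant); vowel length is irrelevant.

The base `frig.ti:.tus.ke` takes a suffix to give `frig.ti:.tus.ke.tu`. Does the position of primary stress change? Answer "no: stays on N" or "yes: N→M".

no: stays on 3

Base `frig.ti:.tus.ke` (4 syllables):
  Weights: 2 ti: L, 3 tus H, 4 ke L.
  The penult (syllable 3, tus) is heavy, so it takes stress.
  → primary stress on syllable 3.
Suffixed `frig.ti:.tus.ke.tu` (5 syllables):
  Weights: 3 tus H, 4 ke L, 5 tu L.
  The penult (syllable 4, ke) is light, so stress falls on the antepenult (syllable 3, tus).
  → primary stress on syllable 3.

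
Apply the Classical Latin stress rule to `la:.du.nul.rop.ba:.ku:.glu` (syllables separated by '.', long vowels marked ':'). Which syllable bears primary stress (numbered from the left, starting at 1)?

6

Classical Latin: stress the penult if heavy (long vowel or closed), else the antepenult.
Weights: 5 ba: H, 6 ku: H, 7 glu L.
The penult (syllable 6, ku:) is heavy, so it takes stress.
Stress on syllable 6: la:.du.nul.rop.ba:.ˈku:.glu.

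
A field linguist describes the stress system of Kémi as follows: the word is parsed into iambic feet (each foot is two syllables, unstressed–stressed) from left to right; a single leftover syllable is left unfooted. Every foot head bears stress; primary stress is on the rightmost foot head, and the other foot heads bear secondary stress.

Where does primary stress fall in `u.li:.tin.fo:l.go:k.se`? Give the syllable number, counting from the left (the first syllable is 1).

Parse left to right into iambic (σˈσ) feet: (u.ˈli:) (tin.ˈfo:l) (go:k.ˈse).
Foot heads (stressed positions): 2, 4, 6.
End Rule Rightmost: primary stress on the rightmost head = syllable 6.
Primary stress: syllable 6 → u.li:.tin.fo:l.go:k.ˈse.

6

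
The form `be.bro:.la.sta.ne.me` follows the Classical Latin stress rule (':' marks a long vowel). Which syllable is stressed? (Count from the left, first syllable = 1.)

4

Classical Latin: stress the penult if heavy (long vowel or closed), else the antepenult.
Weights: 4 sta L, 5 ne L, 6 me L.
The penult (syllable 5, ne) is light, so stress falls on the antepenult (syllable 4, sta).
Stress on syllable 4: be.bro:.la.ˈsta.ne.me.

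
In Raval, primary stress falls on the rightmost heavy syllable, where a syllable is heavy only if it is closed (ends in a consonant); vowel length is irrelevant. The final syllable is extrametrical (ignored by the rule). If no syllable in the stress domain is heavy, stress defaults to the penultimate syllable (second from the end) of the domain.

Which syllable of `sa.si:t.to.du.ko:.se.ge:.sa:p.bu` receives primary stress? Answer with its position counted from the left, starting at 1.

The final syllable (9, bu) is extrametrical; the stress domain is syllables 1–8.
Weights: 1 sa L, 2 si:t H, 3 to L, 4 du L, 5 ko: L, 6 se L, 7 ge: L, 8 sa:p H.
Heavy syllables in the domain: 2, 8. The rightmost is syllable 8 (sa:p).
Primary stress: syllable 8 → sa.si:t.to.du.ko:.se.ge:.ˈsa:p.bu.

8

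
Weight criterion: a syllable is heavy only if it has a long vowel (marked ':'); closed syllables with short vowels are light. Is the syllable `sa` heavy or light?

`sa`: short vowel, open (no coda). Short vowel → light.

light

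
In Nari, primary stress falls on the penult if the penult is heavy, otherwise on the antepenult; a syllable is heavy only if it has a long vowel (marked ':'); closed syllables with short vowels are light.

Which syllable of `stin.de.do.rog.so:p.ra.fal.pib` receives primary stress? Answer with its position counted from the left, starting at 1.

6

Weights: 6 ra L, 7 fal L, 8 pib L.
The penult (syllable 7, fal) is light, so stress falls on the antepenult (syllable 6, ra).
Primary stress: syllable 6 → stin.de.do.rog.so:p.ˈra.fal.pib.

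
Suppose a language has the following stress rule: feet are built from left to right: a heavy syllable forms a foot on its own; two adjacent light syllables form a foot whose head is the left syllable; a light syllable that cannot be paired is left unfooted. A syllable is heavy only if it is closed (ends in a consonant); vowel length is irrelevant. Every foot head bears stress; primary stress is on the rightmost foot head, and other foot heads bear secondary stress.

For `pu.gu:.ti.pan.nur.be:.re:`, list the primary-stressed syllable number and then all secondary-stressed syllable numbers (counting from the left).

Weights: 1 pu L, 2 gu: L, 3 ti L, 4 pan H, 5 nur H, 6 be: L, 7 re: L.
Parse left to right (heavy = foot alone; LL = one foot; stranded L unfooted): (ˈpu.gu:) ti (ˈpan) (ˈnur) (ˈbe:.re:).
Foot heads: 1, 4, 5, 6.
Primary stress on the rightmost head = syllable 6.
Secondary stress on 1, 4, 5: ˌpu.gu:.ti.ˌpan.ˌnur.ˈbe:.re:.

primary 6, secondary 1, 4, 5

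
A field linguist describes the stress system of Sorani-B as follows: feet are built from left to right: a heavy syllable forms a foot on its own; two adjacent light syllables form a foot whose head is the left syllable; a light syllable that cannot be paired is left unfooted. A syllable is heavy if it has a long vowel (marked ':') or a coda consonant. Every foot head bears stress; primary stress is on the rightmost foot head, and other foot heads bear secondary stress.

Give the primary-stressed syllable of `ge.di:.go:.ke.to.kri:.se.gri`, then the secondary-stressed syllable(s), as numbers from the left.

primary 7, secondary 2, 3, 4, 6

Weights: 1 ge L, 2 di: H, 3 go: H, 4 ke L, 5 to L, 6 kri: H, 7 se L, 8 gri L.
Parse left to right (heavy = foot alone; LL = one foot; stranded L unfooted): ge (ˈdi:) (ˈgo:) (ˈke.to) (ˈkri:) (ˈse.gri).
Foot heads: 2, 3, 4, 6, 7.
Primary stress on the rightmost head = syllable 7.
Secondary stress on 2, 3, 4, 6: ge.ˌdi:.ˌgo:.ˌke.to.ˌkri:.ˈse.gri.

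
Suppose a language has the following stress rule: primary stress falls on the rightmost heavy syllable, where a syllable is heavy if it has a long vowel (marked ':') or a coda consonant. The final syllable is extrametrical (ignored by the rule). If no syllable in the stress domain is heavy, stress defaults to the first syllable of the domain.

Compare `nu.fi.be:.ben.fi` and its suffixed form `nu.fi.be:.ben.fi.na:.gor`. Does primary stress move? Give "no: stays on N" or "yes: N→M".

yes: 4→6

Base `nu.fi.be:.ben.fi` (5 syllables):
  The final syllable (5, fi) is extrametrical; the stress domain is syllables 1–4.
  Weights: 1 nu L, 2 fi L, 3 be: H, 4 ben H.
  Heavy syllables in the domain: 3, 4. The rightmost is syllable 4 (ben).
  → primary stress on syllable 4.
Suffixed `nu.fi.be:.ben.fi.na:.gor` (7 syllables):
  The final syllable (7, gor) is extrametrical; the stress domain is syllables 1–6.
  Weights: 1 nu L, 2 fi L, 3 be: H, 4 ben H, 5 fi L, 6 na: H.
  Heavy syllables in the domain: 3, 4, 6. The rightmost is syllable 6 (na:).
  → primary stress on syllable 6.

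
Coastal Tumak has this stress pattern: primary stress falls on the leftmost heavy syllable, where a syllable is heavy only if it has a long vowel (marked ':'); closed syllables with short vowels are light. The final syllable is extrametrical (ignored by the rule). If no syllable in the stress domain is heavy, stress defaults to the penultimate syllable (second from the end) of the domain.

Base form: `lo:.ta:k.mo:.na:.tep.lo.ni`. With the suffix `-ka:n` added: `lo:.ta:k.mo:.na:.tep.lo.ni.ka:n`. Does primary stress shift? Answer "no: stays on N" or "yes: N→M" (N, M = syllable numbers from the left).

Base `lo:.ta:k.mo:.na:.tep.lo.ni` (7 syllables):
  The final syllable (7, ni) is extrametrical; the stress domain is syllables 1–6.
  Weights: 1 lo: H, 2 ta:k H, 3 mo: H, 4 na: H, 5 tep L, 6 lo L.
  Heavy syllables in the domain: 1, 2, 3, 4. The leftmost is syllable 1 (lo:).
  → primary stress on syllable 1.
Suffixed `lo:.ta:k.mo:.na:.tep.lo.ni.ka:n` (8 syllables):
  The final syllable (8, ka:n) is extrametrical; the stress domain is syllables 1–7.
  Weights: 1 lo: H, 2 ta:k H, 3 mo: H, 4 na: H, 5 tep L, 6 lo L, 7 ni L.
  Heavy syllables in the domain: 1, 2, 3, 4. The leftmost is syllable 1 (lo:).
  → primary stress on syllable 1.

no: stays on 1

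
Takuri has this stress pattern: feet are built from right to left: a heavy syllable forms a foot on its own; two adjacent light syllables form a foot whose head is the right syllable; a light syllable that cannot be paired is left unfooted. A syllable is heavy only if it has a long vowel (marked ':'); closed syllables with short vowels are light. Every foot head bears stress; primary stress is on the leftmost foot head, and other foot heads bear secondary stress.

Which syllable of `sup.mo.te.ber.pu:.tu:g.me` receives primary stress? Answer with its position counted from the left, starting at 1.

Weights: 1 sup L, 2 mo L, 3 te L, 4 ber L, 5 pu: H, 6 tu:g H, 7 me L.
Parse right to left (heavy = foot alone; LL = one foot; stranded L unfooted): (sup.ˈmo) (te.ˈber) (ˈpu:) (ˈtu:g) me.
Foot heads: 2, 4, 5, 6.
Primary stress on the leftmost head = syllable 2.
Primary stress: syllable 2 → sup.ˈmo.te.ber.pu:.tu:g.me.

2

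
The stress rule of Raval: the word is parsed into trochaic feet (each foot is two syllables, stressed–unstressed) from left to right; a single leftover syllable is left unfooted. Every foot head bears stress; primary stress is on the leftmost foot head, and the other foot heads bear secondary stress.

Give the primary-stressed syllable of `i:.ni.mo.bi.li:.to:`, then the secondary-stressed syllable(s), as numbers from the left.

Parse left to right into trochaic (ˈσσ) feet: (ˈi:.ni) (ˈmo.bi) (ˈli:.to:).
Foot heads (stressed positions): 1, 3, 5.
End Rule Leftmost: primary stress on the leftmost head = syllable 1.
Secondary stress on 3, 5: ˈi:.ni.ˌmo.bi.ˌli:.to:.

primary 1, secondary 3, 5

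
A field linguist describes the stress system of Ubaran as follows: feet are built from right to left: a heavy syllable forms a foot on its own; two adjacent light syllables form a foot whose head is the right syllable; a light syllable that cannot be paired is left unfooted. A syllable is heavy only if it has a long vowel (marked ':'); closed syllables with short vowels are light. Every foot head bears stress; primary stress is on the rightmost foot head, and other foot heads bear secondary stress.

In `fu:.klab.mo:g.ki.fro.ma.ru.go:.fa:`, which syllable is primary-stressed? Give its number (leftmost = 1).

9

Weights: 1 fu: H, 2 klab L, 3 mo:g H, 4 ki L, 5 fro L, 6 ma L, 7 ru L, 8 go: H, 9 fa: H.
Parse right to left (heavy = foot alone; LL = one foot; stranded L unfooted): (ˈfu:) klab (ˈmo:g) (ki.ˈfro) (ma.ˈru) (ˈgo:) (ˈfa:).
Foot heads: 1, 3, 5, 7, 8, 9.
Primary stress on the rightmost head = syllable 9.
Primary stress: syllable 9 → fu:.klab.mo:g.ki.fro.ma.ru.go:.ˈfa:.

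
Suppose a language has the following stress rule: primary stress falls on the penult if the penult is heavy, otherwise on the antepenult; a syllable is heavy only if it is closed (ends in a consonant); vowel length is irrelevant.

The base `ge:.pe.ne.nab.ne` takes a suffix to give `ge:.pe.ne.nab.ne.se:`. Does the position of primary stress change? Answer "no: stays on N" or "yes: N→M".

no: stays on 4

Base `ge:.pe.ne.nab.ne` (5 syllables):
  Weights: 3 ne L, 4 nab H, 5 ne L.
  The penult (syllable 4, nab) is heavy, so it takes stress.
  → primary stress on syllable 4.
Suffixed `ge:.pe.ne.nab.ne.se:` (6 syllables):
  Weights: 4 nab H, 5 ne L, 6 se: L.
  The penult (syllable 5, ne) is light, so stress falls on the antepenult (syllable 4, nab).
  → primary stress on syllable 4.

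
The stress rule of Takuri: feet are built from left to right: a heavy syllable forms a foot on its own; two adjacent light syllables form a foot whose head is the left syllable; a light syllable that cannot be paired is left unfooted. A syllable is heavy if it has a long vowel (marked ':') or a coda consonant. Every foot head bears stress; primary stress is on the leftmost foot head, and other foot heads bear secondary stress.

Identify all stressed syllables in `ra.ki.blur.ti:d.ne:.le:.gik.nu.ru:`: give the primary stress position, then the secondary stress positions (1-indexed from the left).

Weights: 1 ra L, 2 ki L, 3 blur H, 4 ti:d H, 5 ne: H, 6 le: H, 7 gik H, 8 nu L, 9 ru: H.
Parse left to right (heavy = foot alone; LL = one foot; stranded L unfooted): (ˈra.ki) (ˈblur) (ˈti:d) (ˈne:) (ˈle:) (ˈgik) nu (ˈru:).
Foot heads: 1, 3, 4, 5, 6, 7, 9.
Primary stress on the leftmost head = syllable 1.
Secondary stress on 3, 4, 5, 6, 7, 9: ˈra.ki.ˌblur.ˌti:d.ˌne:.ˌle:.ˌgik.nu.ˌru:.

primary 1, secondary 3, 4, 5, 6, 7, 9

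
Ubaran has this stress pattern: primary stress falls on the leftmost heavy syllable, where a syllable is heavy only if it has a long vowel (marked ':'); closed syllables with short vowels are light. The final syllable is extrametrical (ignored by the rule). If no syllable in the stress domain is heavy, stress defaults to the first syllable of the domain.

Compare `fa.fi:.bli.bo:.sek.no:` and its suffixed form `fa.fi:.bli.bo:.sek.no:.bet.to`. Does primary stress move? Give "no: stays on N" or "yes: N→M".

Base `fa.fi:.bli.bo:.sek.no:` (6 syllables):
  The final syllable (6, no:) is extrametrical; the stress domain is syllables 1–5.
  Weights: 1 fa L, 2 fi: H, 3 bli L, 4 bo: H, 5 sek L.
  Heavy syllables in the domain: 2, 4. The leftmost is syllable 2 (fi:).
  → primary stress on syllable 2.
Suffixed `fa.fi:.bli.bo:.sek.no:.bet.to` (8 syllables):
  The final syllable (8, to) is extrametrical; the stress domain is syllables 1–7.
  Weights: 1 fa L, 2 fi: H, 3 bli L, 4 bo: H, 5 sek L, 6 no: H, 7 bet L.
  Heavy syllables in the domain: 2, 4, 6. The leftmost is syllable 2 (fi:).
  → primary stress on syllable 2.

no: stays on 2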